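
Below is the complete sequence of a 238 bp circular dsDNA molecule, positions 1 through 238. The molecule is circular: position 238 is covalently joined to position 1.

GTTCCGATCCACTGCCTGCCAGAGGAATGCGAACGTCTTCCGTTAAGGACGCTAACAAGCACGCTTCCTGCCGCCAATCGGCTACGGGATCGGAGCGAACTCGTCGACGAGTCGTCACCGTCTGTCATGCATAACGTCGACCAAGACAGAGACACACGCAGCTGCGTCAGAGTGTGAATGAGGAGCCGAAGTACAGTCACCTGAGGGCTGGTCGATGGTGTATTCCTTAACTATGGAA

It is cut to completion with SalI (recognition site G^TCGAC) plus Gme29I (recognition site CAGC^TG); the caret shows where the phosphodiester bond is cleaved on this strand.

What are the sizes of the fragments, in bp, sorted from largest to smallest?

179, 33, 26 bp

SalI sites (GTCGAC) start at positions 103, 136.
SalI cuts after the first base of each site, so after positions 103, 136.
The Gme29I site (CAGCTG) starts at position 159.
Gme29I cuts after base 4 of each site, so after position 162.
Combined cut positions: 103, 136, 162.
Circular molecule, 3 cuts → 3 fragments:
  104–136 → 33 bp
  137–162 → 26 bp
  163–238 then 1–103 → 76 + 103 = 179 bp
Sorted largest to smallest: 179, 33, 26 bp.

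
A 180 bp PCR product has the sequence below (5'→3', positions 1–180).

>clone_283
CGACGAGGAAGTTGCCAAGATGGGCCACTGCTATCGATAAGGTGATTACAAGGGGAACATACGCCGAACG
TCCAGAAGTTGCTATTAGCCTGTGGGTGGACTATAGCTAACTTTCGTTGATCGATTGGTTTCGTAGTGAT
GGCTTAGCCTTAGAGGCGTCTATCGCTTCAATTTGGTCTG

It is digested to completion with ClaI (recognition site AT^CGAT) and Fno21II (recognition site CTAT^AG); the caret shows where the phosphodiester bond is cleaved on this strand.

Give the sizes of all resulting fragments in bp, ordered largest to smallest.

ClaI sites (ATCGAT) start at positions 33, 120.
ClaI cuts after base 2 of each site, so after positions 34, 121.
The Fno21II site (CTATAG) starts at position 101.
Fno21II cuts after base 4 of each site, so after position 104.
Combined cut positions: 34, 104, 121.
Linear molecule, 3 cuts → 4 fragments:
  1–34 → 34 bp
  35–104 → 70 bp
  105–121 → 17 bp
  122–180 → 59 bp
Sorted largest to smallest: 70, 59, 34, 17 bp.

70, 59, 34, 17 bp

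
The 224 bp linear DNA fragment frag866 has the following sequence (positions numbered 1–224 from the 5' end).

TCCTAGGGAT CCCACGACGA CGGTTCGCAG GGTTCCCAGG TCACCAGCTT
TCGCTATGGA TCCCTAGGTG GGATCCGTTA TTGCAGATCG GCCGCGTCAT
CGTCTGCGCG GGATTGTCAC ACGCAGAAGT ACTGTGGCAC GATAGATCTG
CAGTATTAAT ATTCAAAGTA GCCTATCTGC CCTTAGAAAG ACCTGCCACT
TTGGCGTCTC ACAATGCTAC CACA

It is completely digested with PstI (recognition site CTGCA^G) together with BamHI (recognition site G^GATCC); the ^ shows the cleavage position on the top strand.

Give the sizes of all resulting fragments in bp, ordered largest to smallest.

The PstI site (CTGCAG) starts at position 148.
PstI cuts after base 5 of each site (before the last base), so after position 152.
BamHI sites (GGATCC) start at positions 7, 58, 71.
BamHI cuts after the first base of each site, so after positions 7, 58, 71.
Combined cut positions: 7, 58, 71, 152.
Linear molecule, 4 cuts → 5 fragments:
  1–7 → 7 bp
  8–58 → 51 bp
  59–71 → 13 bp
  72–152 → 81 bp
  153–224 → 72 bp
Sorted largest to smallest: 81, 72, 51, 13, 7 bp.

81, 72, 51, 13, 7 bp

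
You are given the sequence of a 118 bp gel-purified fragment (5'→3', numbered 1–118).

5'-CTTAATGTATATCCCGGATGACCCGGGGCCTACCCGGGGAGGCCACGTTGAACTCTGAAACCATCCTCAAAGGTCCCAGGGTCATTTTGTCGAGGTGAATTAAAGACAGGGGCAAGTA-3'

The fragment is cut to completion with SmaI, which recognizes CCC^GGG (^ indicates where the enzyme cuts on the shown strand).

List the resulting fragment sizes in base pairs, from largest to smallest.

SmaI sites (CCCGGG) start at positions 22, 33.
SmaI cuts after base 3 of each site, so after positions 24, 35.
Linear molecule, 2 cuts → 3 fragments:
  1–24 → 24 bp
  25–35 → 11 bp
  36–118 → 83 bp
Sorted largest to smallest: 83, 24, 11 bp.

83, 24, 11 bp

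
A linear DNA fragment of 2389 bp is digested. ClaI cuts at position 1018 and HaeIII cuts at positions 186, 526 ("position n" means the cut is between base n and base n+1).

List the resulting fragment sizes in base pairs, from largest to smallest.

1371, 492, 340, 186 bp

Combined cut positions (sorted): 186, 526, 1018.
Linear molecule, 3 cuts → 4 fragments:
  186 − 0 = 186 bp
  526 − 186 = 340 bp
  1018 − 526 = 492 bp
  2389 − 1018 = 1371 bp
Sorted largest to smallest: 1371, 492, 340, 186 bp.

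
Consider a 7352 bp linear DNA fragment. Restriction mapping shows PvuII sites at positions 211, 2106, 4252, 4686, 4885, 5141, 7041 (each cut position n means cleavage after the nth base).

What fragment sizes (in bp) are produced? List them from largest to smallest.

Linear molecule, 7 cuts → 8 fragments:
  211 − 0 = 211 bp
  2106 − 211 = 1895 bp
  4252 − 2106 = 2146 bp
  4686 − 4252 = 434 bp
  4885 − 4686 = 199 bp
  5141 − 4885 = 256 bp
  7041 − 5141 = 1900 bp
  7352 − 7041 = 311 bp
Sorted largest to smallest: 2146, 1900, 1895, 434, 311, 256, 211, 199 bp.

2146, 1900, 1895, 434, 311, 256, 211, 199 bp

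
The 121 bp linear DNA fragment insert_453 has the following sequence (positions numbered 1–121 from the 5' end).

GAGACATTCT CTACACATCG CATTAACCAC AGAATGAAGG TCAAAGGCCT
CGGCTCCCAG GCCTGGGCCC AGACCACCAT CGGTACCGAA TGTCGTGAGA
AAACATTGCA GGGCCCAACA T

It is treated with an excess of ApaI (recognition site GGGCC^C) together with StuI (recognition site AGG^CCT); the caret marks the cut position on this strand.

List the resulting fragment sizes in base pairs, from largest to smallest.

47, 46, 14, 8, 6 bp

ApaI sites (GGGCCC) start at positions 65, 111.
ApaI cuts after base 5 of each site (before the last base), so after positions 69, 115.
StuI sites (AGGCCT) start at positions 45, 59.
StuI cuts after base 3 of each site, so after positions 47, 61.
Combined cut positions: 47, 61, 69, 115.
Linear molecule, 4 cuts → 5 fragments:
  1–47 → 47 bp
  48–61 → 14 bp
  62–69 → 8 bp
  70–115 → 46 bp
  116–121 → 6 bp
Sorted largest to smallest: 47, 46, 14, 8, 6 bp.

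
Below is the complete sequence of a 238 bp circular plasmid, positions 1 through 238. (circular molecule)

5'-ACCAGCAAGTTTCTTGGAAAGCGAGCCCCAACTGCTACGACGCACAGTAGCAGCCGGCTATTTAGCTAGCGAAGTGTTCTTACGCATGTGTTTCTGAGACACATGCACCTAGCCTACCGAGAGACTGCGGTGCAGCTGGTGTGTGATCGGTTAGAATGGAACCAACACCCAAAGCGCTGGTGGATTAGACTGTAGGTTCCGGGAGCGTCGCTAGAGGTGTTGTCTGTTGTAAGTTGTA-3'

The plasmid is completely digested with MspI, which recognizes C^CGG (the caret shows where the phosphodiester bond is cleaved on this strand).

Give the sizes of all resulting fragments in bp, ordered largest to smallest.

145, 93 bp

MspI sites (CCGG) start at positions 54, 199.
MspI cuts after the first base of each site, so after positions 54, 199.
Circular molecule, 2 cuts → 2 fragments:
  55–199 → 145 bp
  200–238 then 1–54 → 39 + 54 = 93 bp
Sorted largest to smallest: 145, 93 bp.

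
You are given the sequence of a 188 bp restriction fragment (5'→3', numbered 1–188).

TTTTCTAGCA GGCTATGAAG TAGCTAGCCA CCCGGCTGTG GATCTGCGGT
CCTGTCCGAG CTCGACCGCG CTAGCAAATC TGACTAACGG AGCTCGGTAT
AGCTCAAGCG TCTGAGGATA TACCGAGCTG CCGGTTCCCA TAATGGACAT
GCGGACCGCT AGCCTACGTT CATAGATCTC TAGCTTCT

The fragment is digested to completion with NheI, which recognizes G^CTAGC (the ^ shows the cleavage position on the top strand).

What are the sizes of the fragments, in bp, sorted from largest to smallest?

NheI sites (GCTAGC) start at positions 23, 70, 158.
NheI cuts after the first base of each site, so after positions 23, 70, 158.
Linear molecule, 3 cuts → 4 fragments:
  1–23 → 23 bp
  24–70 → 47 bp
  71–158 → 88 bp
  159–188 → 30 bp
Sorted largest to smallest: 88, 47, 30, 23 bp.

88, 47, 30, 23 bp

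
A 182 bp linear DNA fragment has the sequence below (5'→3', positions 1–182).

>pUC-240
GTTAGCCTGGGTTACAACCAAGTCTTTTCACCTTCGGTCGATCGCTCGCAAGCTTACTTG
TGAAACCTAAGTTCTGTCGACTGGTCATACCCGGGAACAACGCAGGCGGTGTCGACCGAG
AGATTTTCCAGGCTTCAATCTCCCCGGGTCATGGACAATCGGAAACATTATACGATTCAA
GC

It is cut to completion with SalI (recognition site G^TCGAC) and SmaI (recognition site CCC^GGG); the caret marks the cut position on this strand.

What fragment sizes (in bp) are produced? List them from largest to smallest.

76, 37, 34, 19, 16 bp

SalI sites (GTCGAC) start at positions 76, 111.
SalI cuts after the first base of each site, so after positions 76, 111.
SmaI sites (CCCGGG) start at positions 90, 143.
SmaI cuts after base 3 of each site, so after positions 92, 145.
Combined cut positions: 76, 92, 111, 145.
Linear molecule, 4 cuts → 5 fragments:
  1–76 → 76 bp
  77–92 → 16 bp
  93–111 → 19 bp
  112–145 → 34 bp
  146–182 → 37 bp
Sorted largest to smallest: 76, 37, 34, 19, 16 bp.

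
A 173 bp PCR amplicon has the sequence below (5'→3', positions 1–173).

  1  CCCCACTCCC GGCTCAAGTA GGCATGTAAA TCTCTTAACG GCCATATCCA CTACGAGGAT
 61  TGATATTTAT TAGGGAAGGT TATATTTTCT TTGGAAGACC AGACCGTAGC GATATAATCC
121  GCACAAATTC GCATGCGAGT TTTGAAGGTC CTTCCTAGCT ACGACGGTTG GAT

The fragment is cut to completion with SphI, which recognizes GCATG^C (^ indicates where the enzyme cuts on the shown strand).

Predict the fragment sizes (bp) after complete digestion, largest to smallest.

135, 38 bp

The SphI site (GCATGC) starts at position 131.
SphI cuts after base 5 of each site (before the last base), so after position 135.
Linear molecule, 1 cut → 2 fragments:
  1–135 → 135 bp
  136–173 → 38 bp
Sorted largest to smallest: 135, 38 bp.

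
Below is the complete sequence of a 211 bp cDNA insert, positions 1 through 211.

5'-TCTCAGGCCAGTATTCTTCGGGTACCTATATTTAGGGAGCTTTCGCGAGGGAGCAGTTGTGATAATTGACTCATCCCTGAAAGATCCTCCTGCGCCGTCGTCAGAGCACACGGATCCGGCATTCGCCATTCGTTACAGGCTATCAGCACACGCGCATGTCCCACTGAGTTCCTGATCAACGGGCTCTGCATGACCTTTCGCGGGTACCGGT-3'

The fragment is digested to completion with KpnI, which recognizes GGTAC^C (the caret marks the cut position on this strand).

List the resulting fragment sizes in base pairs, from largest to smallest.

182, 25, 4 bp

KpnI sites (GGTACC) start at positions 21, 203.
KpnI cuts after base 5 of each site (before the last base), so after positions 25, 207.
Linear molecule, 2 cuts → 3 fragments:
  1–25 → 25 bp
  26–207 → 182 bp
  208–211 → 4 bp
Sorted largest to smallest: 182, 25, 4 bp.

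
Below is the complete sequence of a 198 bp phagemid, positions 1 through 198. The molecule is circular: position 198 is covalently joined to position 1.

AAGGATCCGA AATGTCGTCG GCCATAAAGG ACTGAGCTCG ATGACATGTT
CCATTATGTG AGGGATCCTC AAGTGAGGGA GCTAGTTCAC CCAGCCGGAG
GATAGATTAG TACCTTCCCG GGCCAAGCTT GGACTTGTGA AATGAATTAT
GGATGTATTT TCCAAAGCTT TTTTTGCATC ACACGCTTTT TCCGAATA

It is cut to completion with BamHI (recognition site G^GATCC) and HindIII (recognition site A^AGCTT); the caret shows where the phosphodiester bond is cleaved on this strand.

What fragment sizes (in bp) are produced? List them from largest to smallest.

BamHI sites (GGATCC) start at positions 3, 63.
BamHI cuts after the first base of each site, so after positions 3, 63.
HindIII sites (AAGCTT) start at positions 125, 165.
HindIII cuts after the first base of each site, so after positions 125, 165.
Combined cut positions: 3, 63, 125, 165.
Circular molecule, 4 cuts → 4 fragments:
  4–63 → 60 bp
  64–125 → 62 bp
  126–165 → 40 bp
  166–198 then 1–3 → 33 + 3 = 36 bp
Sorted largest to smallest: 62, 60, 40, 36 bp.

62, 60, 40, 36 bp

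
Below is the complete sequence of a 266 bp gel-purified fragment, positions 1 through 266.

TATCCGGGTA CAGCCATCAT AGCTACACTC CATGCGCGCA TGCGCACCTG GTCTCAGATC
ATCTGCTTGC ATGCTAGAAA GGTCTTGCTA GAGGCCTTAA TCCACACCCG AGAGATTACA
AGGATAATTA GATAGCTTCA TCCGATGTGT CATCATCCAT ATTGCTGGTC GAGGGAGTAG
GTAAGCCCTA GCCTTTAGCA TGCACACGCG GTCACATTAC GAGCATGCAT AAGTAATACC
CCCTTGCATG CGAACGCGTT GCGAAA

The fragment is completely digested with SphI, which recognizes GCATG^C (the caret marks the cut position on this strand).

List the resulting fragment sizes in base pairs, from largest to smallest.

129, 42, 31, 25, 23, 16 bp

SphI sites (GCATGC) start at positions 38, 69, 198, 223, 246.
SphI cuts after base 5 of each site (before the last base), so after positions 42, 73, 202, 227, 250.
Linear molecule, 5 cuts → 6 fragments:
  1–42 → 42 bp
  43–73 → 31 bp
  74–202 → 129 bp
  203–227 → 25 bp
  228–250 → 23 bp
  251–266 → 16 bp
Sorted largest to smallest: 129, 42, 31, 25, 23, 16 bp.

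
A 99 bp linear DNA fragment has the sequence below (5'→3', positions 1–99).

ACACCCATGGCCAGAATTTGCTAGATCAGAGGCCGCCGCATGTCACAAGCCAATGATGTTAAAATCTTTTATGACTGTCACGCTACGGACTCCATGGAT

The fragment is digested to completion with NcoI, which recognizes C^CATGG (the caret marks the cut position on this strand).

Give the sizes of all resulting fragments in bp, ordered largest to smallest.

NcoI sites (CCATGG) start at positions 5, 92.
NcoI cuts after the first base of each site, so after positions 5, 92.
Linear molecule, 2 cuts → 3 fragments:
  1–5 → 5 bp
  6–92 → 87 bp
  93–99 → 7 bp
Sorted largest to smallest: 87, 7, 5 bp.

87, 7, 5 bp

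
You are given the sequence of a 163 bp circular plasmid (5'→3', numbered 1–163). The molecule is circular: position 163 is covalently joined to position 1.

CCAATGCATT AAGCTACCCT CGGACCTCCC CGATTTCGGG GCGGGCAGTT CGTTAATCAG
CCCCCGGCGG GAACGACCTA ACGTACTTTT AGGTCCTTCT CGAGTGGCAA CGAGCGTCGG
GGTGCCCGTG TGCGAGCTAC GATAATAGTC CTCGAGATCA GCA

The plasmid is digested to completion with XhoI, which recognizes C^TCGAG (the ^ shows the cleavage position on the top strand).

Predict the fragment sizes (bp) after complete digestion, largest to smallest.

XhoI sites (CTCGAG) start at positions 99, 151.
XhoI cuts after the first base of each site, so after positions 99, 151.
Circular molecule, 2 cuts → 2 fragments:
  100–151 → 52 bp
  152–163 then 1–99 → 12 + 99 = 111 bp
Sorted largest to smallest: 111, 52 bp.

111, 52 bp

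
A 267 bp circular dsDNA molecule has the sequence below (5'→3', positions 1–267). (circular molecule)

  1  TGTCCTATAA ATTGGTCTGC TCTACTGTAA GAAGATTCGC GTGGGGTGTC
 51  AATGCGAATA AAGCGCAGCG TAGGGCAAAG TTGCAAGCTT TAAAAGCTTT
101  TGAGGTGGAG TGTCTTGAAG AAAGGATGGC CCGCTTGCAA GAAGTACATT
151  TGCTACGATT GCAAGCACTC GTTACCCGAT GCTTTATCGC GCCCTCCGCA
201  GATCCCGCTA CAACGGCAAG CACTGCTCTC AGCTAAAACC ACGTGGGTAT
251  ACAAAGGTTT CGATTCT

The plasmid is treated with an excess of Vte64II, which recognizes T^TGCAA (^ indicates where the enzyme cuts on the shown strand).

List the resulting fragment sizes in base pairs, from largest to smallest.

Vte64II sites (TTGCAA) start at positions 81, 135, 159.
Vte64II cuts after the first base of each site, so after positions 81, 135, 159.
Circular molecule, 3 cuts → 3 fragments:
  82–135 → 54 bp
  136–159 → 24 bp
  160–267 then 1–81 → 108 + 81 = 189 bp
Sorted largest to smallest: 189, 54, 24 bp.

189, 54, 24 bp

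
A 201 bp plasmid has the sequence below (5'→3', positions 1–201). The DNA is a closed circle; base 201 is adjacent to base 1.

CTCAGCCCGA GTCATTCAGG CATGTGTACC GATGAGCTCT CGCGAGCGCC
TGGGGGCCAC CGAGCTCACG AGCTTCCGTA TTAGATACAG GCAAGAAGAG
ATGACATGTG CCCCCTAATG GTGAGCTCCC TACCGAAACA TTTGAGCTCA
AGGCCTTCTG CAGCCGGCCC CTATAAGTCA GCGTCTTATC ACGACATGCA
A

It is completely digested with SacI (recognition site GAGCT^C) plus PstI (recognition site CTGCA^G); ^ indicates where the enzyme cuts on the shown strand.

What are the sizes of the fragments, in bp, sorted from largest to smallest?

SacI sites (GAGCTC) start at positions 34, 62, 123, 144.
SacI cuts after base 5 of each site (before the last base), so after positions 38, 66, 127, 148.
The PstI site (CTGCAG) starts at position 158.
PstI cuts after base 5 of each site (before the last base), so after position 162.
Combined cut positions: 38, 66, 127, 148, 162.
Circular molecule, 5 cuts → 5 fragments:
  39–66 → 28 bp
  67–127 → 61 bp
  128–148 → 21 bp
  149–162 → 14 bp
  163–201 then 1–38 → 39 + 38 = 77 bp
Sorted largest to smallest: 77, 61, 28, 21, 14 bp.

77, 61, 28, 21, 14 bp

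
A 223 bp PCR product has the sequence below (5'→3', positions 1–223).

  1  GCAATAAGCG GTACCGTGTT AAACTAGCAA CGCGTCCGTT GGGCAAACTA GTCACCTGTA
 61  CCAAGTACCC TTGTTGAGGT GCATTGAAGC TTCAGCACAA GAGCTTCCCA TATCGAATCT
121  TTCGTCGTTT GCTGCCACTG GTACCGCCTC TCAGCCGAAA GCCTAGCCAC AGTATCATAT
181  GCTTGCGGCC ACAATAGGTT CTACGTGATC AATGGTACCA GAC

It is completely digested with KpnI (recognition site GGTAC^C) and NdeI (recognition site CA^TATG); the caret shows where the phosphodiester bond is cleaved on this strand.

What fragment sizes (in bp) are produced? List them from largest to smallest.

KpnI sites (GGTACC) start at positions 10, 140, 214.
KpnI cuts after base 5 of each site (before the last base), so after positions 14, 144, 218.
The NdeI site (CATATG) starts at position 176.
NdeI cuts after base 2 of each site, so after position 177.
Combined cut positions: 14, 144, 177, 218.
Linear molecule, 4 cuts → 5 fragments:
  1–14 → 14 bp
  15–144 → 130 bp
  145–177 → 33 bp
  178–218 → 41 bp
  219–223 → 5 bp
Sorted largest to smallest: 130, 41, 33, 14, 5 bp.

130, 41, 33, 14, 5 bp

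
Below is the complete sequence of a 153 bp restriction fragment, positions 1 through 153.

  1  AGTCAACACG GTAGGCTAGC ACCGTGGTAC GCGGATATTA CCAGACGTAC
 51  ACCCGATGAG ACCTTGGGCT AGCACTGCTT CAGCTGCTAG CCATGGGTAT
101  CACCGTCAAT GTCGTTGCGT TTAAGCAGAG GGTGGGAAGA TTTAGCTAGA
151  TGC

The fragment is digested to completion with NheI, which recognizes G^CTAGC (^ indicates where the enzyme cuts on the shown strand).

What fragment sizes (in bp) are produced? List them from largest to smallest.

NheI sites (GCTAGC) start at positions 15, 68, 86.
NheI cuts after the first base of each site, so after positions 15, 68, 86.
Linear molecule, 3 cuts → 4 fragments:
  1–15 → 15 bp
  16–68 → 53 bp
  69–86 → 18 bp
  87–153 → 67 bp
Sorted largest to smallest: 67, 53, 18, 15 bp.

67, 53, 18, 15 bp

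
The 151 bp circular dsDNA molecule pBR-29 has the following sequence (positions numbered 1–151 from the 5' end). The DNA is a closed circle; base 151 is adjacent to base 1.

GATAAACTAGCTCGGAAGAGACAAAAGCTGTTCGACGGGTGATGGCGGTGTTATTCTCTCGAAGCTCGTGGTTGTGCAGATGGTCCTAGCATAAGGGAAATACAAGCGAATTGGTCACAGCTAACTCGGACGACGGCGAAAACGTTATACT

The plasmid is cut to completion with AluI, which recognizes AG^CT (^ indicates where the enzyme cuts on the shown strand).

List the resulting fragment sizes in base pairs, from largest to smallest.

56, 41, 37, 17 bp

AluI sites (AGCT) start at positions 9, 26, 63, 119.
AluI cuts after base 2 of each site, so after positions 10, 27, 64, 120.
Circular molecule, 4 cuts → 4 fragments:
  11–27 → 17 bp
  28–64 → 37 bp
  65–120 → 56 bp
  121–151 then 1–10 → 31 + 10 = 41 bp
Sorted largest to smallest: 56, 41, 37, 17 bp.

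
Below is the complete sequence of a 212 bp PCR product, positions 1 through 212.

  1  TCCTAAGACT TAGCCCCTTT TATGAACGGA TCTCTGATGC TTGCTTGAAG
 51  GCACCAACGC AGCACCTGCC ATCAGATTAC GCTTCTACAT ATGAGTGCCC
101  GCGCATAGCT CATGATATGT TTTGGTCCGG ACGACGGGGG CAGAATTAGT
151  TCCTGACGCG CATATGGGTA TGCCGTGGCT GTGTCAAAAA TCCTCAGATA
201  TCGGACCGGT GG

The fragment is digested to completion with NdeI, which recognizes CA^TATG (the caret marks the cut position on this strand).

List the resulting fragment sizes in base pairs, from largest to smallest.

NdeI sites (CATATG) start at positions 88, 161.
NdeI cuts after base 2 of each site, so after positions 89, 162.
Linear molecule, 2 cuts → 3 fragments:
  1–89 → 89 bp
  90–162 → 73 bp
  163–212 → 50 bp
Sorted largest to smallest: 89, 73, 50 bp.

89, 73, 50 bp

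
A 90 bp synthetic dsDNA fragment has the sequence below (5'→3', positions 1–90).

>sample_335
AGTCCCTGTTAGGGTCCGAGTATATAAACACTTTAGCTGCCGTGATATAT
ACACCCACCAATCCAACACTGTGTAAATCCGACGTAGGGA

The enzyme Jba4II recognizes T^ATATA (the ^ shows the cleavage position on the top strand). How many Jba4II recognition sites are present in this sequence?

2

TATATA occurs starting at positions 21, 46.
Jba4II cuts at 2 sites.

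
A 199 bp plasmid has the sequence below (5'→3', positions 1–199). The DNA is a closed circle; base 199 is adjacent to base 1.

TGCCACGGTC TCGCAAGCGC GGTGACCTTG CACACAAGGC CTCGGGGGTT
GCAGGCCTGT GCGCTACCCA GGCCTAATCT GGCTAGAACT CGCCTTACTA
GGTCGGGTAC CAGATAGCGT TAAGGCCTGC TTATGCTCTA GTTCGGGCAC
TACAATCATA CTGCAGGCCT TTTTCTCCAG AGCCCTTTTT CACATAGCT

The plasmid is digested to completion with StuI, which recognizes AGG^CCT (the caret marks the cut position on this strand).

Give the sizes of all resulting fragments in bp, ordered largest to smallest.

StuI sites (AGGCCT) start at positions 37, 53, 70, 123, 165.
StuI cuts after base 3 of each site, so after positions 39, 55, 72, 125, 167.
Circular molecule, 5 cuts → 5 fragments:
  40–55 → 16 bp
  56–72 → 17 bp
  73–125 → 53 bp
  126–167 → 42 bp
  168–199 then 1–39 → 32 + 39 = 71 bp
Sorted largest to smallest: 71, 53, 42, 17, 16 bp.

71, 53, 42, 17, 16 bp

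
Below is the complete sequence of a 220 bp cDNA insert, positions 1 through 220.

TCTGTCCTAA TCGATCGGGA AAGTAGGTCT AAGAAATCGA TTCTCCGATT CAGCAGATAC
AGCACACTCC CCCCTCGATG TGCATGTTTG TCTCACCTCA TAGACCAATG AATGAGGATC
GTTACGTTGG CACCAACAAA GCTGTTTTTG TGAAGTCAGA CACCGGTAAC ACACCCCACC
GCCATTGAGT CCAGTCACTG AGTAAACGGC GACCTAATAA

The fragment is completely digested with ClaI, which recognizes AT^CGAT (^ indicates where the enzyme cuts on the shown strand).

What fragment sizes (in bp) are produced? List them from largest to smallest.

183, 26, 11 bp

ClaI sites (ATCGAT) start at positions 10, 36.
ClaI cuts after base 2 of each site, so after positions 11, 37.
Linear molecule, 2 cuts → 3 fragments:
  1–11 → 11 bp
  12–37 → 26 bp
  38–220 → 183 bp
Sorted largest to smallest: 183, 26, 11 bp.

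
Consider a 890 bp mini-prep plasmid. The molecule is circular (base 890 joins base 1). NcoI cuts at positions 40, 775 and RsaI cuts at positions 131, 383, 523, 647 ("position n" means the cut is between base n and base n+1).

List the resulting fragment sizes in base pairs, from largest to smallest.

Combined cut positions (sorted): 40, 131, 383, 523, 647, 775.
Circular molecule, 6 cuts → 6 fragments:
  131 − 40 = 91 bp
  383 − 131 = 252 bp
  523 − 383 = 140 bp
  647 − 523 = 124 bp
  775 − 647 = 128 bp
  wrap: 890 − 775 + 40 = 155 bp
Sorted largest to smallest: 252, 155, 140, 128, 124, 91 bp.

252, 155, 140, 128, 124, 91 bp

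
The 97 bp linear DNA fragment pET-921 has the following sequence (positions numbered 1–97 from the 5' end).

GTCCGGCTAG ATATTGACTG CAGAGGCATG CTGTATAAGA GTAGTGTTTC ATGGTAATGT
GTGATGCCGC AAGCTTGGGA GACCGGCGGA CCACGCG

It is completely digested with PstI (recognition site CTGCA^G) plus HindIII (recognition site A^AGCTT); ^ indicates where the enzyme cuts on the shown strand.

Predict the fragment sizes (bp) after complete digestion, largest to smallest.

49, 26, 22 bp

The PstI site (CTGCAG) starts at position 18.
PstI cuts after base 5 of each site (before the last base), so after position 22.
The HindIII site (AAGCTT) starts at position 71.
HindIII cuts after the first base of each site, so after position 71.
Combined cut positions: 22, 71.
Linear molecule, 2 cuts → 3 fragments:
  1–22 → 22 bp
  23–71 → 49 bp
  72–97 → 26 bp
Sorted largest to smallest: 49, 26, 22 bp.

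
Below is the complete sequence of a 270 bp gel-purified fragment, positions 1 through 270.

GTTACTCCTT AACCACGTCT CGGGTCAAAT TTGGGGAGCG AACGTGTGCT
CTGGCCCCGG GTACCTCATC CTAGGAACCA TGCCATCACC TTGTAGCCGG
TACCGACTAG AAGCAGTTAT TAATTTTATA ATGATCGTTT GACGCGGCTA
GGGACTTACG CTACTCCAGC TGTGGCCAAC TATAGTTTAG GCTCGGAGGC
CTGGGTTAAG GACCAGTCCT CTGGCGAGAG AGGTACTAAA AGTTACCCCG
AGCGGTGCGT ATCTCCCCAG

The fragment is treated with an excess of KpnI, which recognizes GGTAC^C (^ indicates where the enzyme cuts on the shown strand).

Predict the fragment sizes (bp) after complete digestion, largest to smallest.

167, 64, 39 bp

KpnI sites (GGTACC) start at positions 60, 99.
KpnI cuts after base 5 of each site (before the last base), so after positions 64, 103.
Linear molecule, 2 cuts → 3 fragments:
  1–64 → 64 bp
  65–103 → 39 bp
  104–270 → 167 bp
Sorted largest to smallest: 167, 64, 39 bp.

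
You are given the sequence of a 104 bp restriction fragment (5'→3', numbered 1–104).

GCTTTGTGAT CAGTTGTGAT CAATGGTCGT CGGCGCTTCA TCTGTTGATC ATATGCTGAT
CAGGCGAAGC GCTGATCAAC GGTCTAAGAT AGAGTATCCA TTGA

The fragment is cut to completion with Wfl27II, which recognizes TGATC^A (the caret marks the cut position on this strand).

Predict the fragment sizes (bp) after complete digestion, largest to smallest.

Wfl27II sites (TGATCA) start at positions 7, 17, 46, 57, 73.
Wfl27II cuts after base 5 of each site (before the last base), so after positions 11, 21, 50, 61, 77.
Linear molecule, 5 cuts → 6 fragments:
  1–11 → 11 bp
  12–21 → 10 bp
  22–50 → 29 bp
  51–61 → 11 bp
  62–77 → 16 bp
  78–104 → 27 bp
Sorted largest to smallest: 29, 27, 16, 11, 11, 10 bp.

29, 27, 16, 11, 11, 10 bp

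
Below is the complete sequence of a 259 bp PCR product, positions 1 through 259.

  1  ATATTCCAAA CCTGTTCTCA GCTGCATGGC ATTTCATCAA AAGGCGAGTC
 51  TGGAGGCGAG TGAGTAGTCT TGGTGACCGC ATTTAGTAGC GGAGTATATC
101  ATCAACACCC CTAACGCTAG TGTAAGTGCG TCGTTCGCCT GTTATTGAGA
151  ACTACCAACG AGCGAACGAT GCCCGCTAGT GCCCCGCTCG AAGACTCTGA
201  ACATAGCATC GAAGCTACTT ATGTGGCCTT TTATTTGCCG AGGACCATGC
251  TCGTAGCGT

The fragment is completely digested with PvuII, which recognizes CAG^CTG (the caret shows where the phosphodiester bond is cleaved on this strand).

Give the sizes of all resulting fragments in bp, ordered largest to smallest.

The PvuII site (CAGCTG) starts at position 19.
PvuII cuts after base 3 of each site, so after position 21.
Linear molecule, 1 cut → 2 fragments:
  1–21 → 21 bp
  22–259 → 238 bp
Sorted largest to smallest: 238, 21 bp.

238, 21 bp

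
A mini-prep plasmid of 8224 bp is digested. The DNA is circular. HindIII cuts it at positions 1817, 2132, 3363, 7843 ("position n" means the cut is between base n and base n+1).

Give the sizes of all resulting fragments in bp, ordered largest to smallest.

Circular molecule, 4 cuts → 4 fragments:
  2132 − 1817 = 315 bp
  3363 − 2132 = 1231 bp
  7843 − 3363 = 4480 bp
  wrap: 8224 − 7843 + 1817 = 2198 bp
Sorted largest to smallest: 4480, 2198, 1231, 315 bp.

4480, 2198, 1231, 315 bp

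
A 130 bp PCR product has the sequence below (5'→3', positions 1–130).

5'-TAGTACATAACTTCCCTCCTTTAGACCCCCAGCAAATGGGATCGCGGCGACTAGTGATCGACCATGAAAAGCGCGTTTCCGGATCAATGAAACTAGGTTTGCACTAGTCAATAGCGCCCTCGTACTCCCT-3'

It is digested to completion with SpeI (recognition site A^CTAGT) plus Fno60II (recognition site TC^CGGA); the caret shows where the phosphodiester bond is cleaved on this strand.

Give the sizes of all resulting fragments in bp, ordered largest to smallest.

SpeI sites (ACTAGT) start at positions 50, 103.
SpeI cuts after the first base of each site, so after positions 50, 103.
The Fno60II site (TCCGGA) starts at position 78.
Fno60II cuts after base 2 of each site, so after position 79.
Combined cut positions: 50, 79, 103.
Linear molecule, 3 cuts → 4 fragments:
  1–50 → 50 bp
  51–79 → 29 bp
  80–103 → 24 bp
  104–130 → 27 bp
Sorted largest to smallest: 50, 29, 27, 24 bp.

50, 29, 27, 24 bp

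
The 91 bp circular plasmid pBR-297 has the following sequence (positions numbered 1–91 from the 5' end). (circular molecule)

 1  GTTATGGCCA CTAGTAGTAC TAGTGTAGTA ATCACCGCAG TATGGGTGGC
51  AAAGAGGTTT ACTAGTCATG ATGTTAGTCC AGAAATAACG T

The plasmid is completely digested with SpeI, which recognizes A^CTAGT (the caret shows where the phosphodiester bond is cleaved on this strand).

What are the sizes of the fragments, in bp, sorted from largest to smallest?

SpeI sites (ACTAGT) start at positions 10, 19, 61.
SpeI cuts after the first base of each site, so after positions 10, 19, 61.
Circular molecule, 3 cuts → 3 fragments:
  11–19 → 9 bp
  20–61 → 42 bp
  62–91 then 1–10 → 30 + 10 = 40 bp
Sorted largest to smallest: 42, 40, 9 bp.

42, 40, 9 bp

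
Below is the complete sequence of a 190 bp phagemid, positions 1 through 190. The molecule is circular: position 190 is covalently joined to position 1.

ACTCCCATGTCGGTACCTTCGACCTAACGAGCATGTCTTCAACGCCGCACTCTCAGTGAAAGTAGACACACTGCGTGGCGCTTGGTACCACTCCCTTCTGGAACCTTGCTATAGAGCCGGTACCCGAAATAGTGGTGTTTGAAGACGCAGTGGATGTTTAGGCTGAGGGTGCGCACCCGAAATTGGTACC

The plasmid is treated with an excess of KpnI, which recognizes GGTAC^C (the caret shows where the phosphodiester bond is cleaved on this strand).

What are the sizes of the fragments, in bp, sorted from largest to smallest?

72, 66, 35, 17 bp

KpnI sites (GGTACC) start at positions 12, 84, 119, 185.
KpnI cuts after base 5 of each site (before the last base), so after positions 16, 88, 123, 189.
Circular molecule, 4 cuts → 4 fragments:
  17–88 → 72 bp
  89–123 → 35 bp
  124–189 → 66 bp
  190–190 then 1–16 → 1 + 16 = 17 bp
Sorted largest to smallest: 72, 66, 35, 17 bp.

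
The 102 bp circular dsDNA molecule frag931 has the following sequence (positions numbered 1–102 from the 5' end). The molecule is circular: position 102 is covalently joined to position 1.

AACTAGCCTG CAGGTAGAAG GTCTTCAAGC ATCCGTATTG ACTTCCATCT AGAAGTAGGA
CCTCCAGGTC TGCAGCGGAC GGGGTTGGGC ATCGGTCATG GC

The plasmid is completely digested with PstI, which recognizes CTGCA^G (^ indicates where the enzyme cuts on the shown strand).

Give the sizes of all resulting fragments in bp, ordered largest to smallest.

62, 40 bp

PstI sites (CTGCAG) start at positions 8, 70.
PstI cuts after base 5 of each site (before the last base), so after positions 12, 74.
Circular molecule, 2 cuts → 2 fragments:
  13–74 → 62 bp
  75–102 then 1–12 → 28 + 12 = 40 bp
Sorted largest to smallest: 62, 40 bp.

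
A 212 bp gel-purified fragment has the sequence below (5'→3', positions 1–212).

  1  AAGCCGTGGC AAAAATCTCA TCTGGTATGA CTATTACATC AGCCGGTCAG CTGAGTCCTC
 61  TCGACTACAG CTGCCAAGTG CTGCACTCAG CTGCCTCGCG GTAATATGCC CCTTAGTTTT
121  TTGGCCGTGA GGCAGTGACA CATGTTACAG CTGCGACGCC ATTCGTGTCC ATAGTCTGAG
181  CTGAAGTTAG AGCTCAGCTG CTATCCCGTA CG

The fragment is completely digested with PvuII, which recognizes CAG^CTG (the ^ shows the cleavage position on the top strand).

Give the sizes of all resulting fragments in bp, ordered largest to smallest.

PvuII sites (CAGCTG) start at positions 48, 68, 88, 148, 195.
PvuII cuts after base 3 of each site, so after positions 50, 70, 90, 150, 197.
Linear molecule, 5 cuts → 6 fragments:
  1–50 → 50 bp
  51–70 → 20 bp
  71–90 → 20 bp
  91–150 → 60 bp
  151–197 → 47 bp
  198–212 → 15 bp
Sorted largest to smallest: 60, 50, 47, 20, 20, 15 bp.

60, 50, 47, 20, 20, 15 bp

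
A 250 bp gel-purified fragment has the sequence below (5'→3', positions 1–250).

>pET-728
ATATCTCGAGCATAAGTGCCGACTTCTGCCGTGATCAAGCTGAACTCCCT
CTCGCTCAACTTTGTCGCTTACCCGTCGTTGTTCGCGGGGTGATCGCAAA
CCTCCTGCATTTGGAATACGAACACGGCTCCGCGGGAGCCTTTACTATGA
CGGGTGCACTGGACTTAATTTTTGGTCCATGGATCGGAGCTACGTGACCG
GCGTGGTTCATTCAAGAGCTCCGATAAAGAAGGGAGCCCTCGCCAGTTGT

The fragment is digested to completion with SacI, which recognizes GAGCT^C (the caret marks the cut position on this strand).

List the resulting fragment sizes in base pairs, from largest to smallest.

The SacI site (GAGCTC) starts at position 216.
SacI cuts after base 5 of each site (before the last base), so after position 220.
Linear molecule, 1 cut → 2 fragments:
  1–220 → 220 bp
  221–250 → 30 bp
Sorted largest to smallest: 220, 30 bp.

220, 30 bp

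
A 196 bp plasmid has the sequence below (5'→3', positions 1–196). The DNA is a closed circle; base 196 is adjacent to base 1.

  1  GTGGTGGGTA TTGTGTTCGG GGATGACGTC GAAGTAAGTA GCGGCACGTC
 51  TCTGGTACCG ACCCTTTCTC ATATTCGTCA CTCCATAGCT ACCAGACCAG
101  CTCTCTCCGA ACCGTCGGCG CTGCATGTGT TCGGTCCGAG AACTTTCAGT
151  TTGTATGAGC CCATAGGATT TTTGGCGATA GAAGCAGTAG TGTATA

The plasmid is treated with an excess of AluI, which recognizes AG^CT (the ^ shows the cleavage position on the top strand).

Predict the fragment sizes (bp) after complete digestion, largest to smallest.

AluI sites (AGCT) start at positions 87, 99.
AluI cuts after base 2 of each site, so after positions 88, 100.
Circular molecule, 2 cuts → 2 fragments:
  89–100 → 12 bp
  101–196 then 1–88 → 96 + 88 = 184 bp
Sorted largest to smallest: 184, 12 bp.

184, 12 bp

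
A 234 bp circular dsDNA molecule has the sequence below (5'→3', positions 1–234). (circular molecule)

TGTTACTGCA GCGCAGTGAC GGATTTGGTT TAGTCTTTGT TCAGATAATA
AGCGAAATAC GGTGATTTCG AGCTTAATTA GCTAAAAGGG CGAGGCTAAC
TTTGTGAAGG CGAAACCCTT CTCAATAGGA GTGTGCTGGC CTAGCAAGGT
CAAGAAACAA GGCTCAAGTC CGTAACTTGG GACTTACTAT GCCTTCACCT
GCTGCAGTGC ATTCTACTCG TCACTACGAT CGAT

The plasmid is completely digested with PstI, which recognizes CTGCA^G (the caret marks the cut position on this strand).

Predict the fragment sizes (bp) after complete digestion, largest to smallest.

196, 38 bp

PstI sites (CTGCAG) start at positions 6, 202.
PstI cuts after base 5 of each site (before the last base), so after positions 10, 206.
Circular molecule, 2 cuts → 2 fragments:
  11–206 → 196 bp
  207–234 then 1–10 → 28 + 10 = 38 bp
Sorted largest to smallest: 196, 38 bp.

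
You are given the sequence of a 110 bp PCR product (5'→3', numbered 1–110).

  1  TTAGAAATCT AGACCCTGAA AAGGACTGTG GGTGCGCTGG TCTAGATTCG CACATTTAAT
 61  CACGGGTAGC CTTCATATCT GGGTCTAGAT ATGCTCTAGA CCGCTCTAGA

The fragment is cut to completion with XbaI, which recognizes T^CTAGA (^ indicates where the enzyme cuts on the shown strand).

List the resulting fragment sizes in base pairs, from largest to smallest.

43, 33, 11, 10, 8, 5 bp

XbaI sites (TCTAGA) start at positions 8, 41, 84, 95, 105.
XbaI cuts after the first base of each site, so after positions 8, 41, 84, 95, 105.
Linear molecule, 5 cuts → 6 fragments:
  1–8 → 8 bp
  9–41 → 33 bp
  42–84 → 43 bp
  85–95 → 11 bp
  96–105 → 10 bp
  106–110 → 5 bp
Sorted largest to smallest: 43, 33, 11, 10, 8, 5 bp.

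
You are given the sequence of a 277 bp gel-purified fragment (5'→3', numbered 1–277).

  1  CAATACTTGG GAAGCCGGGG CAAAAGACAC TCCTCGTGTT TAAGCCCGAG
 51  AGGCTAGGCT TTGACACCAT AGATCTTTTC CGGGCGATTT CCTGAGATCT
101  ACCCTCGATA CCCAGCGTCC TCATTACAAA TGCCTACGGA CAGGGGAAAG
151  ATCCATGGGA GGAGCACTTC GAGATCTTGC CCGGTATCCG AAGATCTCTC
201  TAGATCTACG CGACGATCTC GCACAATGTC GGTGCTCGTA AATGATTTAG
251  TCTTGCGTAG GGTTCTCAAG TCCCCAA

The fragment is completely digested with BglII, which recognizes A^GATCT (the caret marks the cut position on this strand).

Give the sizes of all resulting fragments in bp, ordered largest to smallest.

BglII sites (AGATCT) start at positions 71, 95, 172, 192, 202.
BglII cuts after the first base of each site, so after positions 71, 95, 172, 192, 202.
Linear molecule, 5 cuts → 6 fragments:
  1–71 → 71 bp
  72–95 → 24 bp
  96–172 → 77 bp
  173–192 → 20 bp
  193–202 → 10 bp
  203–277 → 75 bp
Sorted largest to smallest: 77, 75, 71, 24, 20, 10 bp.

77, 75, 71, 24, 20, 10 bp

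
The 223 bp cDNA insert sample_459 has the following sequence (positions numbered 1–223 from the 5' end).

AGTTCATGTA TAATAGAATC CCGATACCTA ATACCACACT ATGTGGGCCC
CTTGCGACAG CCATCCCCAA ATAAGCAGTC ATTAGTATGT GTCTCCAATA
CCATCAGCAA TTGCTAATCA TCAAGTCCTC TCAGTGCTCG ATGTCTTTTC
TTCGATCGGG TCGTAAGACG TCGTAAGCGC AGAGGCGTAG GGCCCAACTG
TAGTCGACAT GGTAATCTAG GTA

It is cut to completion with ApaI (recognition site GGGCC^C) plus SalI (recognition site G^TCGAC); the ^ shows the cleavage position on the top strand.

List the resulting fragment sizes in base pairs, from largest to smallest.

145, 49, 20, 9 bp

ApaI sites (GGGCCC) start at positions 45, 190.
ApaI cuts after base 5 of each site (before the last base), so after positions 49, 194.
The SalI site (GTCGAC) starts at position 203.
SalI cuts after the first base of each site, so after position 203.
Combined cut positions: 49, 194, 203.
Linear molecule, 3 cuts → 4 fragments:
  1–49 → 49 bp
  50–194 → 145 bp
  195–203 → 9 bp
  204–223 → 20 bp
Sorted largest to smallest: 145, 49, 20, 9 bp.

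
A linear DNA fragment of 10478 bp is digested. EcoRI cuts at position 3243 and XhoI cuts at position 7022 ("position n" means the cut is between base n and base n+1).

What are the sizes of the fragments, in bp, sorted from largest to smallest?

Combined cut positions (sorted): 3243, 7022.
Linear molecule, 2 cuts → 3 fragments:
  3243 − 0 = 3243 bp
  7022 − 3243 = 3779 bp
  10478 − 7022 = 3456 bp
Sorted largest to smallest: 3779, 3456, 3243 bp.

3779, 3456, 3243 bp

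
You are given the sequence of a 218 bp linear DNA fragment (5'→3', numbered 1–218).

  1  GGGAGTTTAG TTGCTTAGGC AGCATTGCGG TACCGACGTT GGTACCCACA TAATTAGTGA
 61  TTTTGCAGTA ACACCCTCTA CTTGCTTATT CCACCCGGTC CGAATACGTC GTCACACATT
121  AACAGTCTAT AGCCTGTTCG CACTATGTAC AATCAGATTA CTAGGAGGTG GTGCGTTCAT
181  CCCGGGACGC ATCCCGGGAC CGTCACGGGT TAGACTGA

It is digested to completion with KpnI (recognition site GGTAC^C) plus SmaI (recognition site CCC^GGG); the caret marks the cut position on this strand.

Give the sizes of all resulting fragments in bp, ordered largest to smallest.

138, 33, 23, 12, 12 bp

KpnI sites (GGTACC) start at positions 29, 41.
KpnI cuts after base 5 of each site (before the last base), so after positions 33, 45.
SmaI sites (CCCGGG) start at positions 181, 193.
SmaI cuts after base 3 of each site, so after positions 183, 195.
Combined cut positions: 33, 45, 183, 195.
Linear molecule, 4 cuts → 5 fragments:
  1–33 → 33 bp
  34–45 → 12 bp
  46–183 → 138 bp
  184–195 → 12 bp
  196–218 → 23 bp
Sorted largest to smallest: 138, 33, 23, 12, 12 bp.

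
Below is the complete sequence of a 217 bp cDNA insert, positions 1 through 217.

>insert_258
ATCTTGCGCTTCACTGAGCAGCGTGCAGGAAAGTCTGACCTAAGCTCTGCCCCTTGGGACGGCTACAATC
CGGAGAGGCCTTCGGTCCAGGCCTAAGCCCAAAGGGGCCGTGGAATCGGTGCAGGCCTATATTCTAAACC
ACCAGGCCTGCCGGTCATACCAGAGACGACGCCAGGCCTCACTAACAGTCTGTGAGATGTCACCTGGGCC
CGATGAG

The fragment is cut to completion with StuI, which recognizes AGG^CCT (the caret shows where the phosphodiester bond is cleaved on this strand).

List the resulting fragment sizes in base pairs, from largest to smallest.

78, 41, 34, 30, 21, 13 bp

StuI sites (AGGCCT) start at positions 76, 89, 123, 144, 174.
StuI cuts after base 3 of each site, so after positions 78, 91, 125, 146, 176.
Linear molecule, 5 cuts → 6 fragments:
  1–78 → 78 bp
  79–91 → 13 bp
  92–125 → 34 bp
  126–146 → 21 bp
  147–176 → 30 bp
  177–217 → 41 bp
Sorted largest to smallest: 78, 41, 34, 30, 21, 13 bp.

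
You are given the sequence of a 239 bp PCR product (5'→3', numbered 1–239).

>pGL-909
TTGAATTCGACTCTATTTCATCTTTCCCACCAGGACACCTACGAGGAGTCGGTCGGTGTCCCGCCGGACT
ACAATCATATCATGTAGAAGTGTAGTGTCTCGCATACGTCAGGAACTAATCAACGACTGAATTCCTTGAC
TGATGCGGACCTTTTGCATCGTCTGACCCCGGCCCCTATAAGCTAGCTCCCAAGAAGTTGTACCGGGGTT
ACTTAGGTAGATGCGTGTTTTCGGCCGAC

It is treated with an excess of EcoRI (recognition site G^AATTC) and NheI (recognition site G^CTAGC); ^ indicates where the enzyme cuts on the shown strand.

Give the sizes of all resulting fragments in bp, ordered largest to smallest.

EcoRI sites (GAATTC) start at positions 3, 129.
EcoRI cuts after the first base of each site, so after positions 3, 129.
The NheI site (GCTAGC) starts at position 182.
NheI cuts after the first base of each site, so after position 182.
Combined cut positions: 3, 129, 182.
Linear molecule, 3 cuts → 4 fragments:
  1–3 → 3 bp
  4–129 → 126 bp
  130–182 → 53 bp
  183–239 → 57 bp
Sorted largest to smallest: 126, 57, 53, 3 bp.

126, 57, 53, 3 bp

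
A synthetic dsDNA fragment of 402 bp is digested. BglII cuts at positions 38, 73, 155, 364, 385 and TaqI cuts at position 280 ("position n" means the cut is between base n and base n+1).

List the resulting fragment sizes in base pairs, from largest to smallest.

125, 84, 82, 38, 35, 21, 17 bp

Combined cut positions (sorted): 38, 73, 155, 280, 364, 385.
Linear molecule, 6 cuts → 7 fragments:
  38 − 0 = 38 bp
  73 − 38 = 35 bp
  155 − 73 = 82 bp
  280 − 155 = 125 bp
  364 − 280 = 84 bp
  385 − 364 = 21 bp
  402 − 385 = 17 bp
Sorted largest to smallest: 125, 84, 82, 38, 35, 21, 17 bp.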